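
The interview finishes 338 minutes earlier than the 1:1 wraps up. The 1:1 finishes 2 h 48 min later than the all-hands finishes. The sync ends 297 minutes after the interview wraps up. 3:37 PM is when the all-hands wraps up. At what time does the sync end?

5:44 PM

The 1:1 ends at 3:37 PM + 168 min = 6:25 PM.
The interview ends at 6:25 PM − 338 min = 12:47 PM.
The sync ends at 12:47 PM + 297 min = 5:44 PM.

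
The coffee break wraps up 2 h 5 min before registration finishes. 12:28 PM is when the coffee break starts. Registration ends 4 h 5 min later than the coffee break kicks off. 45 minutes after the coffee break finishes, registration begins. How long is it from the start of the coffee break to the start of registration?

Registration ends at 12:28 PM + 245 min = 4:33 PM.
The coffee break ends at 4:33 PM − 125 min = 2:28 PM.
Registration starts at 2:28 PM + 45 min = 3:13 PM.
From 12:28 PM to 3:13 PM is 165 minutes.

165 minutes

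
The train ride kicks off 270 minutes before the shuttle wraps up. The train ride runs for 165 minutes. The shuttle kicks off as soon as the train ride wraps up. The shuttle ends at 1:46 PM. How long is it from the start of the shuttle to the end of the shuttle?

The train ride starts at 1:46 PM − 270 min = 9:16 AM.
The train ride ends at 9:16 AM + 165 min = 12:01 PM.
So the shuttle starts at 12:01 PM.
From 12:01 PM to 1:46 PM is 105 minutes.

105 minutes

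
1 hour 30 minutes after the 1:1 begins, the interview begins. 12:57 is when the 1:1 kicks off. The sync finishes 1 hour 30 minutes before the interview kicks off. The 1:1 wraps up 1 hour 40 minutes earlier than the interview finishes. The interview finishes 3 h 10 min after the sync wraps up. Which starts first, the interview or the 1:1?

the 1:1

The interview starts at 12:57 + 90 min = 14:27.
The interview starts at 14:27 and the 1:1 starts at 12:57, so the 1:1 is first.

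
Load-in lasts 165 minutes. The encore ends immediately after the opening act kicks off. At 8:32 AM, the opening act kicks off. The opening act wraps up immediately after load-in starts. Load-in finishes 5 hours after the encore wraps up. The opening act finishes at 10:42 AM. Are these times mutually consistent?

No

The encore ends at 8:32 AM.
Load-in ends at 8:32 AM + 300 min = 1:32 PM.
Load-in starts at 1:32 PM − 165 min = 10:47 AM.
So the opening act ends at 10:47 AM.
But the opening act is also said to end at 10:42 AM — a 5-minute conflict.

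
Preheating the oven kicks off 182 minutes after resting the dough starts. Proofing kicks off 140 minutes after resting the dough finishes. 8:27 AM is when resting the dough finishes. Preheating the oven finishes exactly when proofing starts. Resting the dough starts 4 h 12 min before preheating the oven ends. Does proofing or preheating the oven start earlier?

preheating the oven

Proofing starts at 8:27 AM + 140 min = 10:47 AM.
So preheating the oven ends at 10:47 AM.
Resting the dough starts at 10:47 AM − 252 min = 6:35 AM.
Preheating the oven starts at 6:35 AM + 182 min = 9:37 AM.
Proofing starts at 10:47 AM and preheating the oven starts at 9:37 AM, so preheating the oven is first.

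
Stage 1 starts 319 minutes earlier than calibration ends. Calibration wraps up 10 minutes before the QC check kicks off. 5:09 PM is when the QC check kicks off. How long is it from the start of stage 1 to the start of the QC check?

5 h 29 min

Calibration ends at 5:09 PM − 10 min = 4:59 PM.
Stage 1 starts at 4:59 PM − 319 min = 11:40 AM.
From 11:40 AM to 5:09 PM is 5 h 29 min.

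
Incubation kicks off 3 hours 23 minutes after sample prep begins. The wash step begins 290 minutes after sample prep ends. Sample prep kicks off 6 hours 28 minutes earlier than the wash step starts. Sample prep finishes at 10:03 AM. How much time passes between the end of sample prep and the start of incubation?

The wash step starts at 10:03 AM + 290 min = 2:53 PM.
Sample prep starts at 2:53 PM − 388 min = 8:25 AM.
Incubation starts at 8:25 AM + 203 min = 11:48 AM.
From 10:03 AM to 11:48 AM is 1 hour 45 minutes.

1 hour 45 minutes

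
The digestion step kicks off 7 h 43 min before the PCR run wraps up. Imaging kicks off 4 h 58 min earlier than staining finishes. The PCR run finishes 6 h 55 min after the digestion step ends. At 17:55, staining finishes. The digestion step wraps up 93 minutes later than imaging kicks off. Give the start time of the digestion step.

Imaging starts at 17:55 − 298 min = 12:57.
The digestion step ends at 12:57 + 93 min = 14:30.
The PCR run ends at 14:30 + 415 min = 21:25.
The digestion step starts at 21:25 − 463 min = 13:42.

13:42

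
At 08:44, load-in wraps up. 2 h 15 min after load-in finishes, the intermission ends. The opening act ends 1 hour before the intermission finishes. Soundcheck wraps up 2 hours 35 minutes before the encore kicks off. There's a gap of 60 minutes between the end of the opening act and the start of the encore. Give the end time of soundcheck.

08:24

The intermission ends at 08:44 + 135 min = 10:59.
The opening act ends at 10:59 − 60 min = 09:59.
The encore starts at 09:59 + 60 min = 10:59.
Soundcheck ends at 10:59 − 155 min = 08:24.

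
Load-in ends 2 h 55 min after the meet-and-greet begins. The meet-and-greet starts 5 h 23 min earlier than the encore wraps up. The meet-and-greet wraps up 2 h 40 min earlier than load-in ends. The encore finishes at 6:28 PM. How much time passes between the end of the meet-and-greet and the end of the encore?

The meet-and-greet starts at 6:28 PM − 323 min = 1:05 PM.
Load-in ends at 1:05 PM + 175 min = 4:00 PM.
The meet-and-greet ends at 4:00 PM − 160 min = 1:20 PM.
From 1:20 PM to 6:28 PM is 5 h 8 min.

5 h 8 min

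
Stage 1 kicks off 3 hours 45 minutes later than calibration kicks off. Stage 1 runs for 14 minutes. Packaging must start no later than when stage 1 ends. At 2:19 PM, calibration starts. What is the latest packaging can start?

Stage 1 starts at 2:19 PM + 225 min = 6:04 PM.
Stage 1 ends at 6:04 PM + 14 min = 6:18 PM.
Packaging is bounded by stage 1, so the latest it can start is 6:18 PM.

6:18 PM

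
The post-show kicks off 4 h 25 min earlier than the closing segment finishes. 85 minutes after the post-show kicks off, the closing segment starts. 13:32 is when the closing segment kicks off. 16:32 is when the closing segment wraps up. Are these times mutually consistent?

Yes

The post-show starts at 16:32 − 265 min = 12:07.
The closing segment starts at 12:07 + 85 min = 13:32.
That matches the stated 13:32, so the schedule is consistent.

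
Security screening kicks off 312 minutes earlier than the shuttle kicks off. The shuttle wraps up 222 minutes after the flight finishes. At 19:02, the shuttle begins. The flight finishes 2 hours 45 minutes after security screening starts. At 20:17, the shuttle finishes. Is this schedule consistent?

Security screening starts at 19:02 − 312 min = 13:50.
The flight ends at 13:50 + 165 min = 16:35.
The shuttle ends at 16:35 + 222 min = 20:17.
That matches the stated 20:17, so the schedule is consistent.

Yes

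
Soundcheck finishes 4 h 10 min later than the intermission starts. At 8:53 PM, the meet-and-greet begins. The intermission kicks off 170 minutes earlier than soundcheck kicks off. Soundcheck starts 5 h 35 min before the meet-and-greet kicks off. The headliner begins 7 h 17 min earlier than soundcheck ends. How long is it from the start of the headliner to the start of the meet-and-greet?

692 minutes

Soundcheck starts at 8:53 PM − 335 min = 3:18 PM.
The intermission starts at 3:18 PM − 170 min = 12:28 PM.
Soundcheck ends at 12:28 PM + 250 min = 4:38 PM.
The headliner starts at 4:38 PM − 437 min = 9:21 AM.
From 9:21 AM to 8:53 PM is 692 minutes.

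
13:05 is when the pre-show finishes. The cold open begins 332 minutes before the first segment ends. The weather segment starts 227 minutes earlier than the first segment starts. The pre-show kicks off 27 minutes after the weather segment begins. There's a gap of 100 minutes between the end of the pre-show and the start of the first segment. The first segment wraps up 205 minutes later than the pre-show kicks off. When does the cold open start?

The first segment starts at 13:05 + 100 min = 14:45.
The weather segment starts at 14:45 − 227 min = 10:58.
The pre-show starts at 10:58 + 27 min = 11:25.
The first segment ends at 11:25 + 205 min = 14:50.
The cold open starts at 14:50 − 332 min = 09:18.

09:18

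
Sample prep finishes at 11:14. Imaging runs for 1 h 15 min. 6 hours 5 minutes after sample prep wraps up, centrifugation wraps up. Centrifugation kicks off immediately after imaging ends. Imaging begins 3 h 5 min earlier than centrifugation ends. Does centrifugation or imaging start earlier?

imaging

Centrifugation ends at 11:14 + 365 min = 17:19.
Imaging starts at 17:19 − 185 min = 14:14.
Imaging ends at 14:14 + 75 min = 15:29.
So centrifugation starts at 15:29.
Centrifugation starts at 15:29 and imaging starts at 14:14, so imaging is first.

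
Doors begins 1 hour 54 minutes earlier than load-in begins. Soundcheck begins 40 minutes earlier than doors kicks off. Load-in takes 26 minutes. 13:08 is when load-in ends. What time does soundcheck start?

Load-in starts at 13:08 − 26 min = 12:42.
Doors starts at 12:42 − 114 min = 10:48.
Soundcheck starts at 10:48 − 40 min = 10:08.

10:08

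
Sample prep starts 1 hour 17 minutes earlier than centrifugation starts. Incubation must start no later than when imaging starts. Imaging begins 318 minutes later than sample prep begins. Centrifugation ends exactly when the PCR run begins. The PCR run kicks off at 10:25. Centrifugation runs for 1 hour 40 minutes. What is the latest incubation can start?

Centrifugation ends at 10:25.
Centrifugation starts at 10:25 − 100 min = 08:45.
Sample prep starts at 08:45 − 77 min = 07:28.
Imaging starts at 07:28 + 318 min = 12:46.
Incubation is bounded by imaging, so the latest it can start is 12:46.

12:46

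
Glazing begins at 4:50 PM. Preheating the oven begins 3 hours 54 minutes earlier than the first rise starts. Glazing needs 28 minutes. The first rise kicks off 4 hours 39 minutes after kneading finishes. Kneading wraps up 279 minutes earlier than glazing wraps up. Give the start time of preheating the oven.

Glazing ends at 4:50 PM + 28 min = 5:18 PM.
Kneading ends at 5:18 PM − 279 min = 12:39 PM.
The first rise starts at 12:39 PM + 279 min = 5:18 PM.
Preheating the oven starts at 5:18 PM − 234 min = 1:24 PM.

1:24 PM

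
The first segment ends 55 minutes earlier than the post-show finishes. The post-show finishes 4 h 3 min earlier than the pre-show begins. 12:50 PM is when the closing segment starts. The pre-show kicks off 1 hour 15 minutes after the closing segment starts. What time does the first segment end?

9:07 AM

The pre-show starts at 12:50 PM + 75 min = 2:05 PM.
The post-show ends at 2:05 PM − 243 min = 10:02 AM.
The first segment ends at 10:02 AM − 55 min = 9:07 AM.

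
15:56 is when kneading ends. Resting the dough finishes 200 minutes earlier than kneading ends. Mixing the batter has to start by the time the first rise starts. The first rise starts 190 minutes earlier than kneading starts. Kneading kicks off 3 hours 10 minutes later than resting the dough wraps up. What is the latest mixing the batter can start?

Resting the dough ends at 15:56 − 200 min = 12:36.
Kneading starts at 12:36 + 190 min = 15:46.
The first rise starts at 15:46 − 190 min = 12:36.
Mixing the batter is bounded by the first rise, so the latest it can start is 12:36.

12:36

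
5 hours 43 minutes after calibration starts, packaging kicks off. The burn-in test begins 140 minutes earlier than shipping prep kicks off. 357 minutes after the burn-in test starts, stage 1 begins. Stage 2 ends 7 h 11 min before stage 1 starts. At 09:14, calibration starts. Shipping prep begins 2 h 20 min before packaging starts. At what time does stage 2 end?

09:03

Packaging starts at 09:14 + 343 min = 14:57.
Shipping prep starts at 14:57 − 140 min = 12:37.
The burn-in test starts at 12:37 − 140 min = 10:17.
Stage 1 starts at 10:17 + 357 min = 16:14.
Stage 2 ends at 16:14 − 431 min = 09:03.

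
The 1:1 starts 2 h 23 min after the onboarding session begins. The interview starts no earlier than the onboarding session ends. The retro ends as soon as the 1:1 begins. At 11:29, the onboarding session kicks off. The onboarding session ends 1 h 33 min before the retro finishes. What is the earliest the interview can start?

The 1:1 starts at 11:29 + 143 min = 13:52.
So the retro ends at 13:52.
The onboarding session ends at 13:52 − 93 min = 12:19.
The interview is bounded by the onboarding session, so the earliest it can start is 12:19.

12:19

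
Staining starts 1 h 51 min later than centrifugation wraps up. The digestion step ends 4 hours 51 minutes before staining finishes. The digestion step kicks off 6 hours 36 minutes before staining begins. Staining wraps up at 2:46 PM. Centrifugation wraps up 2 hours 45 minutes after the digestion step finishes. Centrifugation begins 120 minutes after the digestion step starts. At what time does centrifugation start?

9:55 AM

The digestion step ends at 2:46 PM − 291 min = 9:55 AM.
Centrifugation ends at 9:55 AM + 165 min = 12:40 PM.
Staining starts at 12:40 PM + 111 min = 2:31 PM.
The digestion step starts at 2:31 PM − 396 min = 7:55 AM.
Centrifugation starts at 7:55 AM + 120 min = 9:55 AM.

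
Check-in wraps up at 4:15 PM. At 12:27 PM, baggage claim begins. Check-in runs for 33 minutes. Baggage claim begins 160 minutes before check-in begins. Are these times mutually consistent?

Check-in starts at 4:15 PM − 33 min = 3:42 PM.
Baggage claim starts at 3:42 PM − 160 min = 1:02 PM.
But baggage claim is also said to start at 12:27 PM — a 35-minute conflict.

No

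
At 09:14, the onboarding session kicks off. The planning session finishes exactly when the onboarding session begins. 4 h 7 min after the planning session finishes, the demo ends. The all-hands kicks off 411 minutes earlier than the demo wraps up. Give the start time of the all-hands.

The planning session ends at 09:14.
The demo ends at 09:14 + 247 min = 13:21.
The all-hands starts at 13:21 − 411 min = 06:30.

06:30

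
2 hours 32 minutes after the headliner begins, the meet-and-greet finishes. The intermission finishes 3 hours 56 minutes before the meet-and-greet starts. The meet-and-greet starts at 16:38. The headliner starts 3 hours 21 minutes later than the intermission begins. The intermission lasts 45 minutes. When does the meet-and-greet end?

17:50

The intermission ends at 16:38 − 236 min = 12:42.
The intermission starts at 12:42 − 45 min = 11:57.
The headliner starts at 11:57 + 201 min = 15:18.
The meet-and-greet ends at 15:18 + 152 min = 17:50.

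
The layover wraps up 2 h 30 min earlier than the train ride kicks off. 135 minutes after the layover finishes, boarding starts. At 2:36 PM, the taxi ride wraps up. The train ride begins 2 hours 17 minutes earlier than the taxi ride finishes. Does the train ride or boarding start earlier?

The train ride starts at 2:36 PM − 137 min = 12:19 PM.
The layover ends at 12:19 PM − 150 min = 9:49 AM.
Boarding starts at 9:49 AM + 135 min = 12:04 PM.
The train ride starts at 12:19 PM and boarding starts at 12:04 PM, so boarding is first.

boarding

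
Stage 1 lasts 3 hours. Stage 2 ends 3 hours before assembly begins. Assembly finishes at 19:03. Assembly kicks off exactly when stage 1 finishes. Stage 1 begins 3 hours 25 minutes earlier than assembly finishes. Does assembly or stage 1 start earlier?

Stage 1 starts at 19:03 − 205 min = 15:38.
Stage 1 ends at 15:38 + 180 min = 18:38.
So assembly starts at 18:38.
Assembly starts at 18:38 and stage 1 starts at 15:38, so stage 1 is first.

stage 1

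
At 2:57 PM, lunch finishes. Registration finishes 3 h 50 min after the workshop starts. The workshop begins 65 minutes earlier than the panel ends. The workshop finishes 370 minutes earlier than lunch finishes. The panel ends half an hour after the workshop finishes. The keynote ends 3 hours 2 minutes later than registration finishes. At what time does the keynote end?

The workshop ends at 2:57 PM − 370 min = 8:47 AM.
The panel ends at 8:47 AM + 30 min = 9:17 AM.
The workshop starts at 9:17 AM − 65 min = 8:12 AM.
Registration ends at 8:12 AM + 230 min = 12:02 PM.
The keynote ends at 12:02 PM + 182 min = 3:04 PM.

3:04 PM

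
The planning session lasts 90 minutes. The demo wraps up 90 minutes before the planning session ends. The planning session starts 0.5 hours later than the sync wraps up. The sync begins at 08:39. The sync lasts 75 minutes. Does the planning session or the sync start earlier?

The sync ends at 08:39 + 75 min = 09:54.
The planning session starts at 09:54 + 30 min = 10:24.
The planning session starts at 10:24 and the sync starts at 08:39, so the sync is first.

the sync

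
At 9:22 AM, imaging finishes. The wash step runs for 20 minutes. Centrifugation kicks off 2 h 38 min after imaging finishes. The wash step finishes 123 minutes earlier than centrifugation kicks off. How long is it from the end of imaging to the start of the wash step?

Centrifugation starts at 9:22 AM + 158 min = 12:00 PM.
The wash step ends at 12:00 PM − 123 min = 9:57 AM.
The wash step starts at 9:57 AM − 20 min = 9:37 AM.
From 9:22 AM to 9:37 AM is 15 minutes.

15 minutes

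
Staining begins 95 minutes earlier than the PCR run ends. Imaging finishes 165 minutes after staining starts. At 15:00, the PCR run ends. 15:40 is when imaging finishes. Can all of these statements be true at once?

No

Staining starts at 15:00 − 95 min = 13:25.
Imaging ends at 13:25 + 165 min = 16:10.
But imaging is also said to end at 15:40 — a 30-minute conflict.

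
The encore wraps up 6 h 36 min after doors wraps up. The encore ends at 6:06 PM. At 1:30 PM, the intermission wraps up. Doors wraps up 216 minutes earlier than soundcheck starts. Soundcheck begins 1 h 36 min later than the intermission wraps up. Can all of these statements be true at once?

Soundcheck starts at 1:30 PM + 96 min = 3:06 PM.
Doors ends at 3:06 PM − 216 min = 11:30 AM.
The encore ends at 11:30 AM + 396 min = 6:06 PM.
That matches the stated 6:06 PM, so the schedule is consistent.

Yes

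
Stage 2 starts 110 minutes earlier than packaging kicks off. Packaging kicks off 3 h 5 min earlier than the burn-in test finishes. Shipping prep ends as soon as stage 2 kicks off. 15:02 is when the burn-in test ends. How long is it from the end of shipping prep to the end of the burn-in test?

295 minutes

Packaging starts at 15:02 − 185 min = 11:57.
Stage 2 starts at 11:57 − 110 min = 10:07.
So shipping prep ends at 10:07.
From 10:07 to 15:02 is 295 minutes.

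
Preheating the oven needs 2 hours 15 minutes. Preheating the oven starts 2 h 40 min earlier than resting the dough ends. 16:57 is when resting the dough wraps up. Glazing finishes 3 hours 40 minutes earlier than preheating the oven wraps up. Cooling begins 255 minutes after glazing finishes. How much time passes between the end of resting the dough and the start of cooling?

Preheating the oven starts at 16:57 − 160 min = 14:17.
Preheating the oven ends at 14:17 + 135 min = 16:32.
Glazing ends at 16:32 − 220 min = 12:52.
Cooling starts at 12:52 + 255 min = 17:07.
From 16:57 to 17:07 is 10 minutes.

10 minutes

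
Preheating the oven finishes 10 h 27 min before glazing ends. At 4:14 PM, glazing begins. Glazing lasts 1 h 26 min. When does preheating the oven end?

Glazing ends at 4:14 PM + 86 min = 5:40 PM.
Preheating the oven ends at 5:40 PM − 627 min = 7:13 AM.

7:13 AM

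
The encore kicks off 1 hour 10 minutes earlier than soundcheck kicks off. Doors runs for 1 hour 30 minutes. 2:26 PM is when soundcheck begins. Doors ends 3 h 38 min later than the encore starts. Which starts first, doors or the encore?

the encore

The encore starts at 2:26 PM − 70 min = 1:16 PM.
Doors ends at 1:16 PM + 218 min = 4:54 PM.
Doors starts at 4:54 PM − 90 min = 3:24 PM.
Doors starts at 3:24 PM and the encore starts at 1:16 PM, so the encore is first.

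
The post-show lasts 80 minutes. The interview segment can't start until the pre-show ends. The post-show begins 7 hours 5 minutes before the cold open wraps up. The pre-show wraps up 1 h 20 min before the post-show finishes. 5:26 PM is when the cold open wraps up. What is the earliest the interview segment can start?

10:21 AM

The post-show starts at 5:26 PM − 425 min = 10:21 AM.
The post-show ends at 10:21 AM + 80 min = 11:41 AM.
The pre-show ends at 11:41 AM − 80 min = 10:21 AM.
The interview segment is bounded by the pre-show, so the earliest it can start is 10:21 AM.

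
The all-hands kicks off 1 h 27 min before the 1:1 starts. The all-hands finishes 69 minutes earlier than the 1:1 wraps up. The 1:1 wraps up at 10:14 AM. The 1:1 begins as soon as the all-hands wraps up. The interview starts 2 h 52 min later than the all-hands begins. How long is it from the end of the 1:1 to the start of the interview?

The all-hands ends at 10:14 AM − 69 min = 9:05 AM.
So the 1:1 starts at 9:05 AM.
The all-hands starts at 9:05 AM − 87 min = 7:38 AM.
The interview starts at 7:38 AM + 172 min = 10:30 AM.
From 10:14 AM to 10:30 AM is 16 minutes.

16 minutes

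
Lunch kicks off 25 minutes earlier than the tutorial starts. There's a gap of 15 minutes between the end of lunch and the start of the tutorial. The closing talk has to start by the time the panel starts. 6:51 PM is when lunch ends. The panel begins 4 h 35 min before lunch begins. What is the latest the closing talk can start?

2:06 PM

The tutorial starts at 6:51 PM + 15 min = 7:06 PM.
Lunch starts at 7:06 PM − 25 min = 6:41 PM.
The panel starts at 6:41 PM − 275 min = 2:06 PM.
The closing talk is bounded by the panel, so the latest it can start is 2:06 PM.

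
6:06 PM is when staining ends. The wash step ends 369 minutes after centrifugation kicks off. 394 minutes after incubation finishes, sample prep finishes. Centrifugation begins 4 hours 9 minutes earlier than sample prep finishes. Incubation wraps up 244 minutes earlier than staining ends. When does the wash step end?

Incubation ends at 6:06 PM − 244 min = 2:02 PM.
Sample prep ends at 2:02 PM + 394 min = 8:36 PM.
Centrifugation starts at 8:36 PM − 249 min = 4:27 PM.
The wash step ends at 4:27 PM + 369 min = 10:36 PM.

10:36 PM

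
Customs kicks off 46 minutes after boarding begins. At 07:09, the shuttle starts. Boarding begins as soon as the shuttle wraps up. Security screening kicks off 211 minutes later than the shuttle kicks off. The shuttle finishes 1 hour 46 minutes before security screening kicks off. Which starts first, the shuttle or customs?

Security screening starts at 07:09 + 211 min = 10:40.
The shuttle ends at 10:40 − 106 min = 08:54.
So boarding starts at 08:54.
Customs starts at 08:54 + 46 min = 09:40.
The shuttle starts at 07:09 and customs starts at 09:40, so the shuttle is first.

the shuttle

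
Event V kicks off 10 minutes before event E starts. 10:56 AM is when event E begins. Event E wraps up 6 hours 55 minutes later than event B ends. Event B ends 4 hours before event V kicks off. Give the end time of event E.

1:41 PM

Event V starts at 10:56 AM − 10 min = 10:46 AM.
Event B ends at 10:46 AM − 240 min = 6:46 AM.
Event E ends at 6:46 AM + 415 min = 1:41 PM.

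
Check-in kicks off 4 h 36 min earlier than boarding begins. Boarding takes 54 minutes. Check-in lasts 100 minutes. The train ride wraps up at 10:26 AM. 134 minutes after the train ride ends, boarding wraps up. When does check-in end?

Boarding ends at 10:26 AM + 134 min = 12:40 PM.
Boarding starts at 12:40 PM − 54 min = 11:46 AM.
Check-in starts at 11:46 AM − 276 min = 7:10 AM.
Check-in ends at 7:10 AM + 100 min = 8:50 AM.

8:50 AM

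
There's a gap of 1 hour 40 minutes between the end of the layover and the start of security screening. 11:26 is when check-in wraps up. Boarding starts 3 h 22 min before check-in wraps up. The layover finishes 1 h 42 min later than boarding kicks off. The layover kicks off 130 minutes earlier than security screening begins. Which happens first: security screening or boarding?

boarding

Boarding starts at 11:26 − 202 min = 08:04.
The layover ends at 08:04 + 102 min = 09:46.
Security screening starts at 09:46 + 100 min = 11:26.
Security screening starts at 11:26 and boarding starts at 08:04, so boarding is first.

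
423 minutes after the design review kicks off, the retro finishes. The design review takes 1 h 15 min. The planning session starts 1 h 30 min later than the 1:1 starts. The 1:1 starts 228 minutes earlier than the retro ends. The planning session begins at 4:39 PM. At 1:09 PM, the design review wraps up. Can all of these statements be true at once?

The design review starts at 1:09 PM − 75 min = 11:54 AM.
The retro ends at 11:54 AM + 423 min = 6:57 PM.
The 1:1 starts at 6:57 PM − 228 min = 3:09 PM.
The planning session starts at 3:09 PM + 90 min = 4:39 PM.
That matches the stated 4:39 PM, so the schedule is consistent.

Yes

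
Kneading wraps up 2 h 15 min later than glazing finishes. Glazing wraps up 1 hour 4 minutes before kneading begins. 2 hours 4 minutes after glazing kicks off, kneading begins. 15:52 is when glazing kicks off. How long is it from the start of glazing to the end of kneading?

Kneading starts at 15:52 + 124 min = 17:56.
Glazing ends at 17:56 − 64 min = 16:52.
Kneading ends at 16:52 + 135 min = 19:07.
From 15:52 to 19:07 is 3 hours 15 minutes.

3 hours 15 minutes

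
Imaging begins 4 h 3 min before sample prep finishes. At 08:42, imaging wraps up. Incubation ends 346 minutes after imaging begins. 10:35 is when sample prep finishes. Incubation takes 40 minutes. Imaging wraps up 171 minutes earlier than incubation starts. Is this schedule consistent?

No

Imaging starts at 10:35 − 243 min = 06:32.
Incubation ends at 06:32 + 346 min = 12:18.
Incubation starts at 12:18 − 40 min = 11:38.
Imaging ends at 11:38 − 171 min = 08:47.
But imaging is also said to end at 08:42 — a 5-minute conflict.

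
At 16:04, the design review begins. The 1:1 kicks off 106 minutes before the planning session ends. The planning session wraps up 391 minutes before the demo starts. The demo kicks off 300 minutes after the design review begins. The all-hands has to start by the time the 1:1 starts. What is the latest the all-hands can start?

12:47

The demo starts at 16:04 + 300 min = 21:04.
The planning session ends at 21:04 − 391 min = 14:33.
The 1:1 starts at 14:33 − 106 min = 12:47.
The all-hands is bounded by the 1:1, so the latest it can start is 12:47.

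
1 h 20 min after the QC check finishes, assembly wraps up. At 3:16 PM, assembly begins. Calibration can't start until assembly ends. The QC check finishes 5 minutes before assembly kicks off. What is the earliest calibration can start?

4:31 PM

The QC check ends at 3:16 PM − 5 min = 3:11 PM.
Assembly ends at 3:11 PM + 80 min = 4:31 PM.
Calibration is bounded by assembly, so the earliest it can start is 4:31 PM.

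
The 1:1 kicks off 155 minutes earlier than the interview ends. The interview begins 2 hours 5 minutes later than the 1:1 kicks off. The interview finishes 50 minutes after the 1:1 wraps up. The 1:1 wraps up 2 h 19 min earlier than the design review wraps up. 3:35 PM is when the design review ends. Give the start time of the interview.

The 1:1 ends at 3:35 PM − 139 min = 1:16 PM.
The interview ends at 1:16 PM + 50 min = 2:06 PM.
The 1:1 starts at 2:06 PM − 155 min = 11:31 AM.
The interview starts at 11:31 AM + 125 min = 1:36 PM.

1:36 PM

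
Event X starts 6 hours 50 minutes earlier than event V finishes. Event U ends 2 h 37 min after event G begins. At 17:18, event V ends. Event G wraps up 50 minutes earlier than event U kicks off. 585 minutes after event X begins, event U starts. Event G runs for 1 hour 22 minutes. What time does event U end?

Event X starts at 17:18 − 410 min = 10:28.
Event U starts at 10:28 + 585 min = 20:13.
Event G ends at 20:13 − 50 min = 19:23.
Event G starts at 19:23 − 82 min = 18:01.
Event U ends at 18:01 + 157 min = 20:38.

20:38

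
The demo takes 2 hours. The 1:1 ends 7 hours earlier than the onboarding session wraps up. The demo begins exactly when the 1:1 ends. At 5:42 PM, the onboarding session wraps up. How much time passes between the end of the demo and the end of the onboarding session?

The 1:1 ends at 5:42 PM − 420 min = 10:42 AM.
So the demo starts at 10:42 AM.
The demo ends at 10:42 AM + 120 min = 12:42 PM.
From 12:42 PM to 5:42 PM is 5 hours.

5 hours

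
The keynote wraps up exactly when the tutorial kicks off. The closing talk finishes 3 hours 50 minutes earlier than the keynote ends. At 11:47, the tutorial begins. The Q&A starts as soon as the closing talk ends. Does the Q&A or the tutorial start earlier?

the Q&A

The keynote ends at 11:47.
The closing talk ends at 11:47 − 230 min = 07:57.
So the Q&A starts at 07:57.
The Q&A starts at 07:57 and the tutorial starts at 11:47, so the Q&A is first.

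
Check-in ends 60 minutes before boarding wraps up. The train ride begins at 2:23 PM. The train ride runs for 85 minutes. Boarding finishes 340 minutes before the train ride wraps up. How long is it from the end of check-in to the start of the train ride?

315 minutes

The train ride ends at 2:23 PM + 85 min = 3:48 PM.
Boarding ends at 3:48 PM − 340 min = 10:08 AM.
Check-in ends at 10:08 AM − 60 min = 9:08 AM.
From 9:08 AM to 2:23 PM is 315 minutes.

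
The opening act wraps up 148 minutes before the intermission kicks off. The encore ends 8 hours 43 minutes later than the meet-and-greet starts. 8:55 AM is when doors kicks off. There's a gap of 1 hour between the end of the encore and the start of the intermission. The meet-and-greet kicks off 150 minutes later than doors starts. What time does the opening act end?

The meet-and-greet starts at 8:55 AM + 150 min = 11:25 AM.
The encore ends at 11:25 AM + 523 min = 8:08 PM.
The intermission starts at 8:08 PM + 60 min = 9:08 PM.
The opening act ends at 9:08 PM − 148 min = 6:40 PM.

6:40 PM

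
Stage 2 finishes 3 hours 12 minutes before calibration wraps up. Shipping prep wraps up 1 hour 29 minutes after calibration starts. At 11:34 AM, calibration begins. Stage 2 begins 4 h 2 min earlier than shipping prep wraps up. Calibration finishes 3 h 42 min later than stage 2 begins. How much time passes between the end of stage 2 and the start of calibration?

Shipping prep ends at 11:34 AM + 89 min = 1:03 PM.
Stage 2 starts at 1:03 PM − 242 min = 9:01 AM.
Calibration ends at 9:01 AM + 222 min = 12:43 PM.
Stage 2 ends at 12:43 PM − 192 min = 9:31 AM.
From 9:31 AM to 11:34 AM is 123 minutes.

123 minutes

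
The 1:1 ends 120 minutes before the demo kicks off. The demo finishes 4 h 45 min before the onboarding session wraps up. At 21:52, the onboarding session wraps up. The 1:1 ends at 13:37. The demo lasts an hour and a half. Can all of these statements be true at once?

The demo ends at 21:52 − 285 min = 17:07.
The demo starts at 17:07 − 90 min = 15:37.
The 1:1 ends at 15:37 − 120 min = 13:37.
That matches the stated 13:37, so the schedule is consistent.

Yes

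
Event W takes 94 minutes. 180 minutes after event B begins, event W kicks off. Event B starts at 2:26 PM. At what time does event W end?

Event W starts at 2:26 PM + 180 min = 5:26 PM.
Event W ends at 5:26 PM + 94 min = 7:00 PM.

7:00 PM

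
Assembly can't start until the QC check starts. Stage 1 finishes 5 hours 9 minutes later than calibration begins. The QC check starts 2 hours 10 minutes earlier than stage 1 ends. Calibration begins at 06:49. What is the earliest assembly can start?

Stage 1 ends at 06:49 + 309 min = 11:58.
The QC check starts at 11:58 − 130 min = 09:48.
Assembly is bounded by the QC check, so the earliest it can start is 09:48.

09:48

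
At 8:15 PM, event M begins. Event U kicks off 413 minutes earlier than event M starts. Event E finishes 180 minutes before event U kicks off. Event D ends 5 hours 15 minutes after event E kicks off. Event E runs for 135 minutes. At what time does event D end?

Event U starts at 8:15 PM − 413 min = 1:22 PM.
Event E ends at 1:22 PM − 180 min = 10:22 AM.
Event E starts at 10:22 AM − 135 min = 8:07 AM.
Event D ends at 8:07 AM + 315 min = 1:22 PM.

1:22 PM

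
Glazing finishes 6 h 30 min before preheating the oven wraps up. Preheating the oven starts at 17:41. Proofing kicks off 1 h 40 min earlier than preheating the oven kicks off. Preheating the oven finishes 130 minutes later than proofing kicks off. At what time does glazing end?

11:41

Proofing starts at 17:41 − 100 min = 16:01.
Preheating the oven ends at 16:01 + 130 min = 18:11.
Glazing ends at 18:11 − 390 min = 11:41.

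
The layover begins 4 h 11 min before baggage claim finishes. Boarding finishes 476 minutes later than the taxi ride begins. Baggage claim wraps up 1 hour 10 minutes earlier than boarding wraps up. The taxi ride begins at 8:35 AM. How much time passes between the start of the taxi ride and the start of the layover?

2 h 35 min

Boarding ends at 8:35 AM + 476 min = 4:31 PM.
Baggage claim ends at 4:31 PM − 70 min = 3:21 PM.
The layover starts at 3:21 PM − 251 min = 11:10 AM.
From 8:35 AM to 11:10 AM is 2 h 35 min.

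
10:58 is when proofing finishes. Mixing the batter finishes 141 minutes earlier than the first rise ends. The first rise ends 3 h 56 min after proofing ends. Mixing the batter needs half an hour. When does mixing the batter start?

12:03

The first rise ends at 10:58 + 236 min = 14:54.
Mixing the batter ends at 14:54 − 141 min = 12:33.
Mixing the batter starts at 12:33 − 30 min = 12:03.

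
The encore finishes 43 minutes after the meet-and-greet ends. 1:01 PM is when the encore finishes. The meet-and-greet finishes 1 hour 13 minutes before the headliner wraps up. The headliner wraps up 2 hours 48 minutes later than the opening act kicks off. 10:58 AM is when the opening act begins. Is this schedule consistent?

The headliner ends at 10:58 AM + 168 min = 1:46 PM.
The meet-and-greet ends at 1:46 PM − 73 min = 12:33 PM.
The encore ends at 12:33 PM + 43 min = 1:16 PM.
But the encore is also said to end at 1:01 PM — a 15-minute conflict.

No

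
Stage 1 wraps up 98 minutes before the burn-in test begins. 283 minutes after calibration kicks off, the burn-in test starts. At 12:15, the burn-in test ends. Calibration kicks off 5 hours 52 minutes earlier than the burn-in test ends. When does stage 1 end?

Calibration starts at 12:15 − 352 min = 06:23.
The burn-in test starts at 06:23 + 283 min = 11:06.
Stage 1 ends at 11:06 − 98 min = 09:28.

09:28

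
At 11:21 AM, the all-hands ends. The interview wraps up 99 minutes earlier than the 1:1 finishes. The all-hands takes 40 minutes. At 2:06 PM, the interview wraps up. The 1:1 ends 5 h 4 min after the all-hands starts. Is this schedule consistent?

Yes

The all-hands starts at 11:21 AM − 40 min = 10:41 AM.
The 1:1 ends at 10:41 AM + 304 min = 3:45 PM.
The interview ends at 3:45 PM − 99 min = 2:06 PM.
That matches the stated 2:06 PM, so the schedule is consistent.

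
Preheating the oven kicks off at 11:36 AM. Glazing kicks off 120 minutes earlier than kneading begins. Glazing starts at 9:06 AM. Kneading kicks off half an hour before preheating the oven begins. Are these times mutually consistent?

Yes

Kneading starts at 11:36 AM − 30 min = 11:06 AM.
Glazing starts at 11:06 AM − 120 min = 9:06 AM.
That matches the stated 9:06 AM, so the schedule is consistent.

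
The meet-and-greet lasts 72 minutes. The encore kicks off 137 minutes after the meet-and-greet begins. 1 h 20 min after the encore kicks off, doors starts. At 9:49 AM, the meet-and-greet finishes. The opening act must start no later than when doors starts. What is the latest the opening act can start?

12:14 PM

The meet-and-greet starts at 9:49 AM − 72 min = 8:37 AM.
The encore starts at 8:37 AM + 137 min = 10:54 AM.
Doors starts at 10:54 AM + 80 min = 12:14 PM.
The opening act is bounded by doors, so the latest it can start is 12:14 PM.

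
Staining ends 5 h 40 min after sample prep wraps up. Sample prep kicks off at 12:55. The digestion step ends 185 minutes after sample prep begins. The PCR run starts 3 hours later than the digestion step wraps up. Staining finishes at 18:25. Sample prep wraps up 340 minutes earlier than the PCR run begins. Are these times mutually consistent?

The digestion step ends at 12:55 + 185 min = 16:00.
The PCR run starts at 16:00 + 180 min = 19:00.
Sample prep ends at 19:00 − 340 min = 13:20.
Staining ends at 13:20 + 340 min = 19:00.
But staining is also said to end at 18:25 — a 35-minute conflict.

No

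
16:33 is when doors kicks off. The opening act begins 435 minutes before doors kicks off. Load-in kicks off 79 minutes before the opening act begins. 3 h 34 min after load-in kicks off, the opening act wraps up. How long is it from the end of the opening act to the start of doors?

The opening act starts at 16:33 − 435 min = 09:18.
Load-in starts at 09:18 − 79 min = 07:59.
The opening act ends at 07:59 + 214 min = 11:33.
From 11:33 to 16:33 is 5 hours.

5 hours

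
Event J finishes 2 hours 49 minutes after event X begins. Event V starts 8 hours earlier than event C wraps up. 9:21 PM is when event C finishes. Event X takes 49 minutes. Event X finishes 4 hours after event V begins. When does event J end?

Event V starts at 9:21 PM − 480 min = 1:21 PM.
Event X ends at 1:21 PM + 240 min = 5:21 PM.
Event X starts at 5:21 PM − 49 min = 4:32 PM.
Event J ends at 4:32 PM + 169 min = 7:21 PM.

7:21 PM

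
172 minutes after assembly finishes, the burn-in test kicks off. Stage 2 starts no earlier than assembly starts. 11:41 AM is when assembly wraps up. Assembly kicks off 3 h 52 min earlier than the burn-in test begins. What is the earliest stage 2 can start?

The burn-in test starts at 11:41 AM + 172 min = 2:33 PM.
Assembly starts at 2:33 PM − 232 min = 10:41 AM.
Stage 2 is bounded by assembly, so the earliest it can start is 10:41 AM.

10:41 AM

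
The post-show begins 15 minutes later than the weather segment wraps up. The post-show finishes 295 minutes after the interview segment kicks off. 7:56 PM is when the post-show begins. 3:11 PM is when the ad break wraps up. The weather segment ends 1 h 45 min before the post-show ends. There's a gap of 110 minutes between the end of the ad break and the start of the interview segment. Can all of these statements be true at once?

The interview segment starts at 3:11 PM + 110 min = 5:01 PM.
The post-show ends at 5:01 PM + 295 min = 9:56 PM.
The weather segment ends at 9:56 PM − 105 min = 8:11 PM.
The post-show starts at 8:11 PM + 15 min = 8:26 PM.
But the post-show is also said to start at 7:56 PM — a 30-minute conflict.

No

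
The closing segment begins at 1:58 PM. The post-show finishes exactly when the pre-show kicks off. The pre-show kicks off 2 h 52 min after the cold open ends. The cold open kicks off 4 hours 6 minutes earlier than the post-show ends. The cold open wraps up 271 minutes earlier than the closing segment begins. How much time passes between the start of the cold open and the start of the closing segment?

The cold open ends at 1:58 PM − 271 min = 9:27 AM.
The pre-show starts at 9:27 AM + 172 min = 12:19 PM.
So the post-show ends at 12:19 PM.
The cold open starts at 12:19 PM − 246 min = 8:13 AM.
From 8:13 AM to 1:58 PM is 5 hours 45 minutes.

5 hours 45 minutes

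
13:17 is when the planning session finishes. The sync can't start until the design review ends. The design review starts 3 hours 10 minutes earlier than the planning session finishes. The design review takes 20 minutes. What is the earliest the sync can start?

The design review starts at 13:17 − 190 min = 10:07.
The design review ends at 10:07 + 20 min = 10:27.
The sync is bounded by the design review, so the earliest it can start is 10:27.

10:27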